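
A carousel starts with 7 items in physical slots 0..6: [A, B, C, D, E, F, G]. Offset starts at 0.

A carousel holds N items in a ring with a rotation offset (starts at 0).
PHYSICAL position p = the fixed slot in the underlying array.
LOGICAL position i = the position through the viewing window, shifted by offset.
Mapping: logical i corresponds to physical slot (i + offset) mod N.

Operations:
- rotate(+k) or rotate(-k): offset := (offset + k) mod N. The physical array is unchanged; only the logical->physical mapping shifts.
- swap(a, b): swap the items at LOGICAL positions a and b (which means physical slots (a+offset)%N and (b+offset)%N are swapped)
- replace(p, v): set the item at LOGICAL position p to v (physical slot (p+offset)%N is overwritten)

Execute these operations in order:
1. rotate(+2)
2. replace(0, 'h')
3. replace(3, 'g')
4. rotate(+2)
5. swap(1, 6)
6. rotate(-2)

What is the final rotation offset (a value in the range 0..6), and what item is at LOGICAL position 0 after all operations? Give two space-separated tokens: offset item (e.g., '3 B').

After op 1 (rotate(+2)): offset=2, physical=[A,B,C,D,E,F,G], logical=[C,D,E,F,G,A,B]
After op 2 (replace(0, 'h')): offset=2, physical=[A,B,h,D,E,F,G], logical=[h,D,E,F,G,A,B]
After op 3 (replace(3, 'g')): offset=2, physical=[A,B,h,D,E,g,G], logical=[h,D,E,g,G,A,B]
After op 4 (rotate(+2)): offset=4, physical=[A,B,h,D,E,g,G], logical=[E,g,G,A,B,h,D]
After op 5 (swap(1, 6)): offset=4, physical=[A,B,h,g,E,D,G], logical=[E,D,G,A,B,h,g]
After op 6 (rotate(-2)): offset=2, physical=[A,B,h,g,E,D,G], logical=[h,g,E,D,G,A,B]

Answer: 2 h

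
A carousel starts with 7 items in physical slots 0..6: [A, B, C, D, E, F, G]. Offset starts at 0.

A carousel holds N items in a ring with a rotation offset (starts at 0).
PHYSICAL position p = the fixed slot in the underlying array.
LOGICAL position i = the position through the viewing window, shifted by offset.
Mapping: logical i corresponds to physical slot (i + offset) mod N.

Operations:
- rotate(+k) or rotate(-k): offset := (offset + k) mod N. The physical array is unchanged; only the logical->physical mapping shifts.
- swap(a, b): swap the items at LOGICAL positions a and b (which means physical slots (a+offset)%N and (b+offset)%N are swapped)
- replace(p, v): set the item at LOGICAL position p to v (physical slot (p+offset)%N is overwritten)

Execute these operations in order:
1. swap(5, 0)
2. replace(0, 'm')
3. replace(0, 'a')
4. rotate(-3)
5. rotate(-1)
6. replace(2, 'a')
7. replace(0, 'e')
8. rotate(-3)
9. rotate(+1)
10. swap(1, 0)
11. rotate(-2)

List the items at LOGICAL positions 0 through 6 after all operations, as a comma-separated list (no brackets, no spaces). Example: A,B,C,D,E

Answer: G,a,C,B,e,E,a

Derivation:
After op 1 (swap(5, 0)): offset=0, physical=[F,B,C,D,E,A,G], logical=[F,B,C,D,E,A,G]
After op 2 (replace(0, 'm')): offset=0, physical=[m,B,C,D,E,A,G], logical=[m,B,C,D,E,A,G]
After op 3 (replace(0, 'a')): offset=0, physical=[a,B,C,D,E,A,G], logical=[a,B,C,D,E,A,G]
After op 4 (rotate(-3)): offset=4, physical=[a,B,C,D,E,A,G], logical=[E,A,G,a,B,C,D]
After op 5 (rotate(-1)): offset=3, physical=[a,B,C,D,E,A,G], logical=[D,E,A,G,a,B,C]
After op 6 (replace(2, 'a')): offset=3, physical=[a,B,C,D,E,a,G], logical=[D,E,a,G,a,B,C]
After op 7 (replace(0, 'e')): offset=3, physical=[a,B,C,e,E,a,G], logical=[e,E,a,G,a,B,C]
After op 8 (rotate(-3)): offset=0, physical=[a,B,C,e,E,a,G], logical=[a,B,C,e,E,a,G]
After op 9 (rotate(+1)): offset=1, physical=[a,B,C,e,E,a,G], logical=[B,C,e,E,a,G,a]
After op 10 (swap(1, 0)): offset=1, physical=[a,C,B,e,E,a,G], logical=[C,B,e,E,a,G,a]
After op 11 (rotate(-2)): offset=6, physical=[a,C,B,e,E,a,G], logical=[G,a,C,B,e,E,a]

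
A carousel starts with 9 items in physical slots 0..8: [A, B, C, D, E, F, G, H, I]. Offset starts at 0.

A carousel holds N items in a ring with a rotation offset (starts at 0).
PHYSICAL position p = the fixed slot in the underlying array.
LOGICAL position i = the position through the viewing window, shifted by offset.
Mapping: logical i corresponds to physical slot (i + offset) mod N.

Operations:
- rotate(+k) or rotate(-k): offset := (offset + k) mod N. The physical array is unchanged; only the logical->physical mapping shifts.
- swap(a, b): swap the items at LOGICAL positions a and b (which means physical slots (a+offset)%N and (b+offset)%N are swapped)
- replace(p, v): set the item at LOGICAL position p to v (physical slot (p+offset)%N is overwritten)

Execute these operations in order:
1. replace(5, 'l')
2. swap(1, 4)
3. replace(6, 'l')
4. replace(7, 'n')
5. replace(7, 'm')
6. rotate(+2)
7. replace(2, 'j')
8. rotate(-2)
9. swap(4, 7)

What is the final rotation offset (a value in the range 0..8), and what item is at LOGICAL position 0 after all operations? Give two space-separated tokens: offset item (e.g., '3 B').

Answer: 0 A

Derivation:
After op 1 (replace(5, 'l')): offset=0, physical=[A,B,C,D,E,l,G,H,I], logical=[A,B,C,D,E,l,G,H,I]
After op 2 (swap(1, 4)): offset=0, physical=[A,E,C,D,B,l,G,H,I], logical=[A,E,C,D,B,l,G,H,I]
After op 3 (replace(6, 'l')): offset=0, physical=[A,E,C,D,B,l,l,H,I], logical=[A,E,C,D,B,l,l,H,I]
After op 4 (replace(7, 'n')): offset=0, physical=[A,E,C,D,B,l,l,n,I], logical=[A,E,C,D,B,l,l,n,I]
After op 5 (replace(7, 'm')): offset=0, physical=[A,E,C,D,B,l,l,m,I], logical=[A,E,C,D,B,l,l,m,I]
After op 6 (rotate(+2)): offset=2, physical=[A,E,C,D,B,l,l,m,I], logical=[C,D,B,l,l,m,I,A,E]
After op 7 (replace(2, 'j')): offset=2, physical=[A,E,C,D,j,l,l,m,I], logical=[C,D,j,l,l,m,I,A,E]
After op 8 (rotate(-2)): offset=0, physical=[A,E,C,D,j,l,l,m,I], logical=[A,E,C,D,j,l,l,m,I]
After op 9 (swap(4, 7)): offset=0, physical=[A,E,C,D,m,l,l,j,I], logical=[A,E,C,D,m,l,l,j,I]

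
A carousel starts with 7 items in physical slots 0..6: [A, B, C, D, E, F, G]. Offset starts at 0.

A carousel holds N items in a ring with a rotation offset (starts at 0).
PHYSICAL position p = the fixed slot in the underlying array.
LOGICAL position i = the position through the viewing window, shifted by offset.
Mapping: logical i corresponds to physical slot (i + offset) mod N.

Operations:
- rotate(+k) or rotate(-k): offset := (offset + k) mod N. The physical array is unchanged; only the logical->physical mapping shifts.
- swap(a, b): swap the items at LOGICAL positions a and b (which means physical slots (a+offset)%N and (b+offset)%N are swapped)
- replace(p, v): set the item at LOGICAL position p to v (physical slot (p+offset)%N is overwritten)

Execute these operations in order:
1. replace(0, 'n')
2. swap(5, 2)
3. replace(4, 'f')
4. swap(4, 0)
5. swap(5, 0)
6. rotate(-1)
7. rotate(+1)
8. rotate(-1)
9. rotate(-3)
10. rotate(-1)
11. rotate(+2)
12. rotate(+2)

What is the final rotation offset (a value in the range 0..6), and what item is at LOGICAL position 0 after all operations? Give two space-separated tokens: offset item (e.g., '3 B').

Answer: 6 G

Derivation:
After op 1 (replace(0, 'n')): offset=0, physical=[n,B,C,D,E,F,G], logical=[n,B,C,D,E,F,G]
After op 2 (swap(5, 2)): offset=0, physical=[n,B,F,D,E,C,G], logical=[n,B,F,D,E,C,G]
After op 3 (replace(4, 'f')): offset=0, physical=[n,B,F,D,f,C,G], logical=[n,B,F,D,f,C,G]
After op 4 (swap(4, 0)): offset=0, physical=[f,B,F,D,n,C,G], logical=[f,B,F,D,n,C,G]
After op 5 (swap(5, 0)): offset=0, physical=[C,B,F,D,n,f,G], logical=[C,B,F,D,n,f,G]
After op 6 (rotate(-1)): offset=6, physical=[C,B,F,D,n,f,G], logical=[G,C,B,F,D,n,f]
After op 7 (rotate(+1)): offset=0, physical=[C,B,F,D,n,f,G], logical=[C,B,F,D,n,f,G]
After op 8 (rotate(-1)): offset=6, physical=[C,B,F,D,n,f,G], logical=[G,C,B,F,D,n,f]
After op 9 (rotate(-3)): offset=3, physical=[C,B,F,D,n,f,G], logical=[D,n,f,G,C,B,F]
After op 10 (rotate(-1)): offset=2, physical=[C,B,F,D,n,f,G], logical=[F,D,n,f,G,C,B]
After op 11 (rotate(+2)): offset=4, physical=[C,B,F,D,n,f,G], logical=[n,f,G,C,B,F,D]
After op 12 (rotate(+2)): offset=6, physical=[C,B,F,D,n,f,G], logical=[G,C,B,F,D,n,f]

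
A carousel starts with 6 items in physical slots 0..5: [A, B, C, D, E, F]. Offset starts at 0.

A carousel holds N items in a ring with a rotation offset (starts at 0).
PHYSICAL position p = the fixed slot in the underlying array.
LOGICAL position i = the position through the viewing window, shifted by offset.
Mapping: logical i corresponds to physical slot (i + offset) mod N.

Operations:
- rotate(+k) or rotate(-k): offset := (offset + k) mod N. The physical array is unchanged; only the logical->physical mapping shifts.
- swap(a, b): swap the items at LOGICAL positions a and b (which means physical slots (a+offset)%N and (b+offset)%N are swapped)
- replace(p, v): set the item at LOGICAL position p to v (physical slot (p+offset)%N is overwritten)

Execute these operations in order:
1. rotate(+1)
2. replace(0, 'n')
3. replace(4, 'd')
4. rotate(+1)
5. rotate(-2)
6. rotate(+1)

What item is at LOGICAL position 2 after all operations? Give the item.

After op 1 (rotate(+1)): offset=1, physical=[A,B,C,D,E,F], logical=[B,C,D,E,F,A]
After op 2 (replace(0, 'n')): offset=1, physical=[A,n,C,D,E,F], logical=[n,C,D,E,F,A]
After op 3 (replace(4, 'd')): offset=1, physical=[A,n,C,D,E,d], logical=[n,C,D,E,d,A]
After op 4 (rotate(+1)): offset=2, physical=[A,n,C,D,E,d], logical=[C,D,E,d,A,n]
After op 5 (rotate(-2)): offset=0, physical=[A,n,C,D,E,d], logical=[A,n,C,D,E,d]
After op 6 (rotate(+1)): offset=1, physical=[A,n,C,D,E,d], logical=[n,C,D,E,d,A]

Answer: D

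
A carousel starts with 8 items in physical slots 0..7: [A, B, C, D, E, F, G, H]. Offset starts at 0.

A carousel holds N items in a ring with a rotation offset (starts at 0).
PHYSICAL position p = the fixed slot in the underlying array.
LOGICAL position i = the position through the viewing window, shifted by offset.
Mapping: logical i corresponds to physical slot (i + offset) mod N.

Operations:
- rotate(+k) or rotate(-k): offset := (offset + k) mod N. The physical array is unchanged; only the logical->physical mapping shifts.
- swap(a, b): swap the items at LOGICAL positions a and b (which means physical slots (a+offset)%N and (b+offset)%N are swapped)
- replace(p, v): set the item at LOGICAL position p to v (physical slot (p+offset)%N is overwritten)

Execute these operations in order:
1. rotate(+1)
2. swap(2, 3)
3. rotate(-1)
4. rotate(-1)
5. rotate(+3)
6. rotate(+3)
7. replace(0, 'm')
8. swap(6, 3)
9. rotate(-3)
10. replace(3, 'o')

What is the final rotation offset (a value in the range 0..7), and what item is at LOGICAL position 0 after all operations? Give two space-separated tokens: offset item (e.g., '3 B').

Answer: 2 C

Derivation:
After op 1 (rotate(+1)): offset=1, physical=[A,B,C,D,E,F,G,H], logical=[B,C,D,E,F,G,H,A]
After op 2 (swap(2, 3)): offset=1, physical=[A,B,C,E,D,F,G,H], logical=[B,C,E,D,F,G,H,A]
After op 3 (rotate(-1)): offset=0, physical=[A,B,C,E,D,F,G,H], logical=[A,B,C,E,D,F,G,H]
After op 4 (rotate(-1)): offset=7, physical=[A,B,C,E,D,F,G,H], logical=[H,A,B,C,E,D,F,G]
After op 5 (rotate(+3)): offset=2, physical=[A,B,C,E,D,F,G,H], logical=[C,E,D,F,G,H,A,B]
After op 6 (rotate(+3)): offset=5, physical=[A,B,C,E,D,F,G,H], logical=[F,G,H,A,B,C,E,D]
After op 7 (replace(0, 'm')): offset=5, physical=[A,B,C,E,D,m,G,H], logical=[m,G,H,A,B,C,E,D]
After op 8 (swap(6, 3)): offset=5, physical=[E,B,C,A,D,m,G,H], logical=[m,G,H,E,B,C,A,D]
After op 9 (rotate(-3)): offset=2, physical=[E,B,C,A,D,m,G,H], logical=[C,A,D,m,G,H,E,B]
After op 10 (replace(3, 'o')): offset=2, physical=[E,B,C,A,D,o,G,H], logical=[C,A,D,o,G,H,E,B]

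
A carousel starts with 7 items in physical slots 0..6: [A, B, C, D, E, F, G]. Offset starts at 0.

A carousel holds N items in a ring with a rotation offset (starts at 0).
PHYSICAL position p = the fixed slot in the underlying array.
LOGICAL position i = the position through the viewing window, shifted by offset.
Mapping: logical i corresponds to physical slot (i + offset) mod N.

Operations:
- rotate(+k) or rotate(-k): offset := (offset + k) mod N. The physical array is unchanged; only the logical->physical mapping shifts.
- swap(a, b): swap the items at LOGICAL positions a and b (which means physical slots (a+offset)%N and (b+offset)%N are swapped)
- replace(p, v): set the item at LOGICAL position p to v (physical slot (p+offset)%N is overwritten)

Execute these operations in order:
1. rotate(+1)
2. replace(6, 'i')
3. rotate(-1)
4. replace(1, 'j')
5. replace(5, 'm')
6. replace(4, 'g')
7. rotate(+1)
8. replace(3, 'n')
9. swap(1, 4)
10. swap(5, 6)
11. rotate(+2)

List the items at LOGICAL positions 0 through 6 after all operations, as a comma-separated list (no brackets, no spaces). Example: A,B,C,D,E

Answer: D,n,C,i,G,j,m

Derivation:
After op 1 (rotate(+1)): offset=1, physical=[A,B,C,D,E,F,G], logical=[B,C,D,E,F,G,A]
After op 2 (replace(6, 'i')): offset=1, physical=[i,B,C,D,E,F,G], logical=[B,C,D,E,F,G,i]
After op 3 (rotate(-1)): offset=0, physical=[i,B,C,D,E,F,G], logical=[i,B,C,D,E,F,G]
After op 4 (replace(1, 'j')): offset=0, physical=[i,j,C,D,E,F,G], logical=[i,j,C,D,E,F,G]
After op 5 (replace(5, 'm')): offset=0, physical=[i,j,C,D,E,m,G], logical=[i,j,C,D,E,m,G]
After op 6 (replace(4, 'g')): offset=0, physical=[i,j,C,D,g,m,G], logical=[i,j,C,D,g,m,G]
After op 7 (rotate(+1)): offset=1, physical=[i,j,C,D,g,m,G], logical=[j,C,D,g,m,G,i]
After op 8 (replace(3, 'n')): offset=1, physical=[i,j,C,D,n,m,G], logical=[j,C,D,n,m,G,i]
After op 9 (swap(1, 4)): offset=1, physical=[i,j,m,D,n,C,G], logical=[j,m,D,n,C,G,i]
After op 10 (swap(5, 6)): offset=1, physical=[G,j,m,D,n,C,i], logical=[j,m,D,n,C,i,G]
After op 11 (rotate(+2)): offset=3, physical=[G,j,m,D,n,C,i], logical=[D,n,C,i,G,j,m]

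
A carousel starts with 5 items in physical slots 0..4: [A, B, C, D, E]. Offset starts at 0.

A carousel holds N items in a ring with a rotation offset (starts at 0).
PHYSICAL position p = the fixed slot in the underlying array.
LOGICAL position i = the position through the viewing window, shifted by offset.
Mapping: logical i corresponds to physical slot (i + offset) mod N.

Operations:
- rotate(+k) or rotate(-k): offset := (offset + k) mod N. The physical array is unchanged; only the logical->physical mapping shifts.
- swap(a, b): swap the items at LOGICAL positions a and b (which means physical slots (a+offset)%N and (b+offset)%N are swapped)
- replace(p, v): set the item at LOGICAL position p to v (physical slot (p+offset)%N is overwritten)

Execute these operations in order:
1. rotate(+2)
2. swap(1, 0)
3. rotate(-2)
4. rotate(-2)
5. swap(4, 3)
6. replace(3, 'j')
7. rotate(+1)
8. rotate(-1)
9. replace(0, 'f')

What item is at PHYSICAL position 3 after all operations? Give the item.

After op 1 (rotate(+2)): offset=2, physical=[A,B,C,D,E], logical=[C,D,E,A,B]
After op 2 (swap(1, 0)): offset=2, physical=[A,B,D,C,E], logical=[D,C,E,A,B]
After op 3 (rotate(-2)): offset=0, physical=[A,B,D,C,E], logical=[A,B,D,C,E]
After op 4 (rotate(-2)): offset=3, physical=[A,B,D,C,E], logical=[C,E,A,B,D]
After op 5 (swap(4, 3)): offset=3, physical=[A,D,B,C,E], logical=[C,E,A,D,B]
After op 6 (replace(3, 'j')): offset=3, physical=[A,j,B,C,E], logical=[C,E,A,j,B]
After op 7 (rotate(+1)): offset=4, physical=[A,j,B,C,E], logical=[E,A,j,B,C]
After op 8 (rotate(-1)): offset=3, physical=[A,j,B,C,E], logical=[C,E,A,j,B]
After op 9 (replace(0, 'f')): offset=3, physical=[A,j,B,f,E], logical=[f,E,A,j,B]

Answer: f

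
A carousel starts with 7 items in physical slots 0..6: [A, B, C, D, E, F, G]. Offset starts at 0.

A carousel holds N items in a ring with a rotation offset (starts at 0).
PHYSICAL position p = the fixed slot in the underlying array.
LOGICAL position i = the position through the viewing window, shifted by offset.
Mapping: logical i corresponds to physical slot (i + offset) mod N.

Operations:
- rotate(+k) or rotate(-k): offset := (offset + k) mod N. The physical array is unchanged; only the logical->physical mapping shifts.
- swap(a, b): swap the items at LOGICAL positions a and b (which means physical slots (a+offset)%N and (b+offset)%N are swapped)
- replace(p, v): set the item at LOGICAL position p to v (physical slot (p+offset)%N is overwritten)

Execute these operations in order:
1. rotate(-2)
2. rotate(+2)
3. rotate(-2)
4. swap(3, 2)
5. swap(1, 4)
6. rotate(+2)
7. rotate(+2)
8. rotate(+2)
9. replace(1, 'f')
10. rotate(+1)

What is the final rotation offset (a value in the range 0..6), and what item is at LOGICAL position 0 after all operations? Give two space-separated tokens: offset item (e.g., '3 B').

Answer: 5 f

Derivation:
After op 1 (rotate(-2)): offset=5, physical=[A,B,C,D,E,F,G], logical=[F,G,A,B,C,D,E]
After op 2 (rotate(+2)): offset=0, physical=[A,B,C,D,E,F,G], logical=[A,B,C,D,E,F,G]
After op 3 (rotate(-2)): offset=5, physical=[A,B,C,D,E,F,G], logical=[F,G,A,B,C,D,E]
After op 4 (swap(3, 2)): offset=5, physical=[B,A,C,D,E,F,G], logical=[F,G,B,A,C,D,E]
After op 5 (swap(1, 4)): offset=5, physical=[B,A,G,D,E,F,C], logical=[F,C,B,A,G,D,E]
After op 6 (rotate(+2)): offset=0, physical=[B,A,G,D,E,F,C], logical=[B,A,G,D,E,F,C]
After op 7 (rotate(+2)): offset=2, physical=[B,A,G,D,E,F,C], logical=[G,D,E,F,C,B,A]
After op 8 (rotate(+2)): offset=4, physical=[B,A,G,D,E,F,C], logical=[E,F,C,B,A,G,D]
After op 9 (replace(1, 'f')): offset=4, physical=[B,A,G,D,E,f,C], logical=[E,f,C,B,A,G,D]
After op 10 (rotate(+1)): offset=5, physical=[B,A,G,D,E,f,C], logical=[f,C,B,A,G,D,E]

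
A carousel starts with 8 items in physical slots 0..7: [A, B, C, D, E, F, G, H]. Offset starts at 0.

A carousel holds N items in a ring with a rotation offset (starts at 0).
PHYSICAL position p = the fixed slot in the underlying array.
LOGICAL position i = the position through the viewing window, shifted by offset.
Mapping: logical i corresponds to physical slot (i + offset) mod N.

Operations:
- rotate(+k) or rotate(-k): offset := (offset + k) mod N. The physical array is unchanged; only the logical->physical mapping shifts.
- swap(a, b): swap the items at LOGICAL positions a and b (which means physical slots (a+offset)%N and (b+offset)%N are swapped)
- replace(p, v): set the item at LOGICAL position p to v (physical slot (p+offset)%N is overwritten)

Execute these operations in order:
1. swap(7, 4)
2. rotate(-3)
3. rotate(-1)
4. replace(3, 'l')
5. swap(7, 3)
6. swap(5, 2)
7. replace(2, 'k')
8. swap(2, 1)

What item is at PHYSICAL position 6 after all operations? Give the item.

After op 1 (swap(7, 4)): offset=0, physical=[A,B,C,D,H,F,G,E], logical=[A,B,C,D,H,F,G,E]
After op 2 (rotate(-3)): offset=5, physical=[A,B,C,D,H,F,G,E], logical=[F,G,E,A,B,C,D,H]
After op 3 (rotate(-1)): offset=4, physical=[A,B,C,D,H,F,G,E], logical=[H,F,G,E,A,B,C,D]
After op 4 (replace(3, 'l')): offset=4, physical=[A,B,C,D,H,F,G,l], logical=[H,F,G,l,A,B,C,D]
After op 5 (swap(7, 3)): offset=4, physical=[A,B,C,l,H,F,G,D], logical=[H,F,G,D,A,B,C,l]
After op 6 (swap(5, 2)): offset=4, physical=[A,G,C,l,H,F,B,D], logical=[H,F,B,D,A,G,C,l]
After op 7 (replace(2, 'k')): offset=4, physical=[A,G,C,l,H,F,k,D], logical=[H,F,k,D,A,G,C,l]
After op 8 (swap(2, 1)): offset=4, physical=[A,G,C,l,H,k,F,D], logical=[H,k,F,D,A,G,C,l]

Answer: F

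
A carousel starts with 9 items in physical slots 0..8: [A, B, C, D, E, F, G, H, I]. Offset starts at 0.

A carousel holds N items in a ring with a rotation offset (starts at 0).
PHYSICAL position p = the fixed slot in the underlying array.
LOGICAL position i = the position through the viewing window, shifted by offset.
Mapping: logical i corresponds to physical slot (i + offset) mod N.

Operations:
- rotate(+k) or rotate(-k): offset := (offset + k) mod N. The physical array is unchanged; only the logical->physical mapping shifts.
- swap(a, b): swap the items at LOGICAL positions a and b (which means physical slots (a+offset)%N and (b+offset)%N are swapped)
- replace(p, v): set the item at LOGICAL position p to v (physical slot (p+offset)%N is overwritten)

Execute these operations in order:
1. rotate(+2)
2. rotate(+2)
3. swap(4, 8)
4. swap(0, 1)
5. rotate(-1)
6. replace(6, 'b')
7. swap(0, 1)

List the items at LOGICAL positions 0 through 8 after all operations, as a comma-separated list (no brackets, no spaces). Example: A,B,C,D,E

Answer: F,I,E,G,H,D,b,B,C

Derivation:
After op 1 (rotate(+2)): offset=2, physical=[A,B,C,D,E,F,G,H,I], logical=[C,D,E,F,G,H,I,A,B]
After op 2 (rotate(+2)): offset=4, physical=[A,B,C,D,E,F,G,H,I], logical=[E,F,G,H,I,A,B,C,D]
After op 3 (swap(4, 8)): offset=4, physical=[A,B,C,I,E,F,G,H,D], logical=[E,F,G,H,D,A,B,C,I]
After op 4 (swap(0, 1)): offset=4, physical=[A,B,C,I,F,E,G,H,D], logical=[F,E,G,H,D,A,B,C,I]
After op 5 (rotate(-1)): offset=3, physical=[A,B,C,I,F,E,G,H,D], logical=[I,F,E,G,H,D,A,B,C]
After op 6 (replace(6, 'b')): offset=3, physical=[b,B,C,I,F,E,G,H,D], logical=[I,F,E,G,H,D,b,B,C]
After op 7 (swap(0, 1)): offset=3, physical=[b,B,C,F,I,E,G,H,D], logical=[F,I,E,G,H,D,b,B,C]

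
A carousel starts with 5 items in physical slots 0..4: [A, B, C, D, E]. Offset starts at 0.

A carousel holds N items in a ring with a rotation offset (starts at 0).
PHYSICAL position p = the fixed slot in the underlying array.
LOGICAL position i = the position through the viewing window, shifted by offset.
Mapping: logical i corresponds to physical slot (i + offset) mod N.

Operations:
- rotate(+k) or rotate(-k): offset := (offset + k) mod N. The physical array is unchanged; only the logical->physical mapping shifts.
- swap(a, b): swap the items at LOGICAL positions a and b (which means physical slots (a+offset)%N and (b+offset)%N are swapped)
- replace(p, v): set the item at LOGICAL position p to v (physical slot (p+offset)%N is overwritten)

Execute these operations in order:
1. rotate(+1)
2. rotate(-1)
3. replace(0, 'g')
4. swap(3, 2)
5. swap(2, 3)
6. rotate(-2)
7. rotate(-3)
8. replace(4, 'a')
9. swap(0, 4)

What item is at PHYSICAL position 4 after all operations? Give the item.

Answer: g

Derivation:
After op 1 (rotate(+1)): offset=1, physical=[A,B,C,D,E], logical=[B,C,D,E,A]
After op 2 (rotate(-1)): offset=0, physical=[A,B,C,D,E], logical=[A,B,C,D,E]
After op 3 (replace(0, 'g')): offset=0, physical=[g,B,C,D,E], logical=[g,B,C,D,E]
After op 4 (swap(3, 2)): offset=0, physical=[g,B,D,C,E], logical=[g,B,D,C,E]
After op 5 (swap(2, 3)): offset=0, physical=[g,B,C,D,E], logical=[g,B,C,D,E]
After op 6 (rotate(-2)): offset=3, physical=[g,B,C,D,E], logical=[D,E,g,B,C]
After op 7 (rotate(-3)): offset=0, physical=[g,B,C,D,E], logical=[g,B,C,D,E]
After op 8 (replace(4, 'a')): offset=0, physical=[g,B,C,D,a], logical=[g,B,C,D,a]
After op 9 (swap(0, 4)): offset=0, physical=[a,B,C,D,g], logical=[a,B,C,D,g]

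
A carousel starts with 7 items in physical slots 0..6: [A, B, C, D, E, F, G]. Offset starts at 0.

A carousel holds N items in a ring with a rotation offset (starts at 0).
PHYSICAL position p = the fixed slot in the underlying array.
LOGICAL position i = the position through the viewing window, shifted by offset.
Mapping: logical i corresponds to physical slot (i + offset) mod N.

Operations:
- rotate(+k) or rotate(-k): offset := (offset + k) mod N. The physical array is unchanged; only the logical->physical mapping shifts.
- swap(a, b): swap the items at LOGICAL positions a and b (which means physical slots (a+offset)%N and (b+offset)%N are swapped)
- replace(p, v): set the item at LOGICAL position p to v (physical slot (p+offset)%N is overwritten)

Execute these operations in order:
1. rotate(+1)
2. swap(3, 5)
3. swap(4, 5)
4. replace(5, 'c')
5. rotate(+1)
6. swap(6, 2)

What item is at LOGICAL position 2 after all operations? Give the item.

After op 1 (rotate(+1)): offset=1, physical=[A,B,C,D,E,F,G], logical=[B,C,D,E,F,G,A]
After op 2 (swap(3, 5)): offset=1, physical=[A,B,C,D,G,F,E], logical=[B,C,D,G,F,E,A]
After op 3 (swap(4, 5)): offset=1, physical=[A,B,C,D,G,E,F], logical=[B,C,D,G,E,F,A]
After op 4 (replace(5, 'c')): offset=1, physical=[A,B,C,D,G,E,c], logical=[B,C,D,G,E,c,A]
After op 5 (rotate(+1)): offset=2, physical=[A,B,C,D,G,E,c], logical=[C,D,G,E,c,A,B]
After op 6 (swap(6, 2)): offset=2, physical=[A,G,C,D,B,E,c], logical=[C,D,B,E,c,A,G]

Answer: B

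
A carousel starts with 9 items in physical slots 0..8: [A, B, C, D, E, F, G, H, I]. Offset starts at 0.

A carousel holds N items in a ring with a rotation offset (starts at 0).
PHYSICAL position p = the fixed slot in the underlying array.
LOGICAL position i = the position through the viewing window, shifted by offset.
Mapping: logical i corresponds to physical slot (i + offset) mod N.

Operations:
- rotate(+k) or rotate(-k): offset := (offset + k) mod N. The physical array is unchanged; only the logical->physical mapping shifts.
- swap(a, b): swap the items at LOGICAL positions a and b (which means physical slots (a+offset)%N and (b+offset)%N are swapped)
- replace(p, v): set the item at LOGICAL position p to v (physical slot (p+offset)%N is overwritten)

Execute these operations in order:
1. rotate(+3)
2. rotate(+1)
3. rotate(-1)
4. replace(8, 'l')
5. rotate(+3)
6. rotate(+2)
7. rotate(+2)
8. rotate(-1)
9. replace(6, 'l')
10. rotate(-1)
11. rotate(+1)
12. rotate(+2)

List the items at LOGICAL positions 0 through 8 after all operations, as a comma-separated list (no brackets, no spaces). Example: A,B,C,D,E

Answer: l,D,E,F,l,H,I,A,B

Derivation:
After op 1 (rotate(+3)): offset=3, physical=[A,B,C,D,E,F,G,H,I], logical=[D,E,F,G,H,I,A,B,C]
After op 2 (rotate(+1)): offset=4, physical=[A,B,C,D,E,F,G,H,I], logical=[E,F,G,H,I,A,B,C,D]
After op 3 (rotate(-1)): offset=3, physical=[A,B,C,D,E,F,G,H,I], logical=[D,E,F,G,H,I,A,B,C]
After op 4 (replace(8, 'l')): offset=3, physical=[A,B,l,D,E,F,G,H,I], logical=[D,E,F,G,H,I,A,B,l]
After op 5 (rotate(+3)): offset=6, physical=[A,B,l,D,E,F,G,H,I], logical=[G,H,I,A,B,l,D,E,F]
After op 6 (rotate(+2)): offset=8, physical=[A,B,l,D,E,F,G,H,I], logical=[I,A,B,l,D,E,F,G,H]
After op 7 (rotate(+2)): offset=1, physical=[A,B,l,D,E,F,G,H,I], logical=[B,l,D,E,F,G,H,I,A]
After op 8 (rotate(-1)): offset=0, physical=[A,B,l,D,E,F,G,H,I], logical=[A,B,l,D,E,F,G,H,I]
After op 9 (replace(6, 'l')): offset=0, physical=[A,B,l,D,E,F,l,H,I], logical=[A,B,l,D,E,F,l,H,I]
After op 10 (rotate(-1)): offset=8, physical=[A,B,l,D,E,F,l,H,I], logical=[I,A,B,l,D,E,F,l,H]
After op 11 (rotate(+1)): offset=0, physical=[A,B,l,D,E,F,l,H,I], logical=[A,B,l,D,E,F,l,H,I]
After op 12 (rotate(+2)): offset=2, physical=[A,B,l,D,E,F,l,H,I], logical=[l,D,E,F,l,H,I,A,B]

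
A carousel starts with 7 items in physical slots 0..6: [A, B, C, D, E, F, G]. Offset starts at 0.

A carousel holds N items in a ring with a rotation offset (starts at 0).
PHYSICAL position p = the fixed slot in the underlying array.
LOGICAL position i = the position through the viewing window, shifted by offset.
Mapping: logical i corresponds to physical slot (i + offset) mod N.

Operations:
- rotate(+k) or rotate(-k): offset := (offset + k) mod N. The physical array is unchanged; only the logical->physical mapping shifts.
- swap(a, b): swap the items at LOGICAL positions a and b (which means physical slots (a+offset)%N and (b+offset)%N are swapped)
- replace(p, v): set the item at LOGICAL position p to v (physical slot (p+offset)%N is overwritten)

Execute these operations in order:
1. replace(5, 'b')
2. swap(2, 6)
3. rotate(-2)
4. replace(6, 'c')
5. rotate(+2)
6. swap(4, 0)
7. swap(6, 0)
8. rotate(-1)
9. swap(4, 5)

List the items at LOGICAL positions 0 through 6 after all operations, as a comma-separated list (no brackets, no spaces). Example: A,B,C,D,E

Answer: c,C,B,G,A,D,b

Derivation:
After op 1 (replace(5, 'b')): offset=0, physical=[A,B,C,D,E,b,G], logical=[A,B,C,D,E,b,G]
After op 2 (swap(2, 6)): offset=0, physical=[A,B,G,D,E,b,C], logical=[A,B,G,D,E,b,C]
After op 3 (rotate(-2)): offset=5, physical=[A,B,G,D,E,b,C], logical=[b,C,A,B,G,D,E]
After op 4 (replace(6, 'c')): offset=5, physical=[A,B,G,D,c,b,C], logical=[b,C,A,B,G,D,c]
After op 5 (rotate(+2)): offset=0, physical=[A,B,G,D,c,b,C], logical=[A,B,G,D,c,b,C]
After op 6 (swap(4, 0)): offset=0, physical=[c,B,G,D,A,b,C], logical=[c,B,G,D,A,b,C]
After op 7 (swap(6, 0)): offset=0, physical=[C,B,G,D,A,b,c], logical=[C,B,G,D,A,b,c]
After op 8 (rotate(-1)): offset=6, physical=[C,B,G,D,A,b,c], logical=[c,C,B,G,D,A,b]
After op 9 (swap(4, 5)): offset=6, physical=[C,B,G,A,D,b,c], logical=[c,C,B,G,A,D,b]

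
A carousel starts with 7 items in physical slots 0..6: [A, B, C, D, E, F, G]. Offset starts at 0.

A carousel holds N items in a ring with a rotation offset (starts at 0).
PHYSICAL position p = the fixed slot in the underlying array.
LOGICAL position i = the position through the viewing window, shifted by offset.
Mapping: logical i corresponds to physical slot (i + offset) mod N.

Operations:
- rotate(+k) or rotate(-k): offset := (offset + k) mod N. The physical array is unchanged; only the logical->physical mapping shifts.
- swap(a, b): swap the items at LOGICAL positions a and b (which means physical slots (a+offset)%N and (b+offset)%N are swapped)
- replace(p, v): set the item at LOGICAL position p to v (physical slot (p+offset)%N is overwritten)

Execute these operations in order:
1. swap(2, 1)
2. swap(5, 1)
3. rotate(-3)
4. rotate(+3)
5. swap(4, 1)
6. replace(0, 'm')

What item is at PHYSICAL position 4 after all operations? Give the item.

Answer: F

Derivation:
After op 1 (swap(2, 1)): offset=0, physical=[A,C,B,D,E,F,G], logical=[A,C,B,D,E,F,G]
After op 2 (swap(5, 1)): offset=0, physical=[A,F,B,D,E,C,G], logical=[A,F,B,D,E,C,G]
After op 3 (rotate(-3)): offset=4, physical=[A,F,B,D,E,C,G], logical=[E,C,G,A,F,B,D]
After op 4 (rotate(+3)): offset=0, physical=[A,F,B,D,E,C,G], logical=[A,F,B,D,E,C,G]
After op 5 (swap(4, 1)): offset=0, physical=[A,E,B,D,F,C,G], logical=[A,E,B,D,F,C,G]
After op 6 (replace(0, 'm')): offset=0, physical=[m,E,B,D,F,C,G], logical=[m,E,B,D,F,C,G]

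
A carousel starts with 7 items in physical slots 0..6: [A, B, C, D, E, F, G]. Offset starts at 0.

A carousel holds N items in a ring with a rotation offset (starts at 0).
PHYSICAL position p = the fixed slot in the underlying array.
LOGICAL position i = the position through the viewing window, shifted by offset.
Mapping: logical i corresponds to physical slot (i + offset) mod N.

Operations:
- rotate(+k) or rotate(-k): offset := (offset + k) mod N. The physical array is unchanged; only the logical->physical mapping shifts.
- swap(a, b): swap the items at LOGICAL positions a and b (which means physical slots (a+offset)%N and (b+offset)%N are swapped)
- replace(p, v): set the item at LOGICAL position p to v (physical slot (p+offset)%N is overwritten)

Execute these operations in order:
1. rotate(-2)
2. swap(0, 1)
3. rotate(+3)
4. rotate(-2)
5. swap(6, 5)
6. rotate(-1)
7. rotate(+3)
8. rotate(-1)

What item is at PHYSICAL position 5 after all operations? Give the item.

Answer: E

Derivation:
After op 1 (rotate(-2)): offset=5, physical=[A,B,C,D,E,F,G], logical=[F,G,A,B,C,D,E]
After op 2 (swap(0, 1)): offset=5, physical=[A,B,C,D,E,G,F], logical=[G,F,A,B,C,D,E]
After op 3 (rotate(+3)): offset=1, physical=[A,B,C,D,E,G,F], logical=[B,C,D,E,G,F,A]
After op 4 (rotate(-2)): offset=6, physical=[A,B,C,D,E,G,F], logical=[F,A,B,C,D,E,G]
After op 5 (swap(6, 5)): offset=6, physical=[A,B,C,D,G,E,F], logical=[F,A,B,C,D,G,E]
After op 6 (rotate(-1)): offset=5, physical=[A,B,C,D,G,E,F], logical=[E,F,A,B,C,D,G]
After op 7 (rotate(+3)): offset=1, physical=[A,B,C,D,G,E,F], logical=[B,C,D,G,E,F,A]
After op 8 (rotate(-1)): offset=0, physical=[A,B,C,D,G,E,F], logical=[A,B,C,D,G,E,F]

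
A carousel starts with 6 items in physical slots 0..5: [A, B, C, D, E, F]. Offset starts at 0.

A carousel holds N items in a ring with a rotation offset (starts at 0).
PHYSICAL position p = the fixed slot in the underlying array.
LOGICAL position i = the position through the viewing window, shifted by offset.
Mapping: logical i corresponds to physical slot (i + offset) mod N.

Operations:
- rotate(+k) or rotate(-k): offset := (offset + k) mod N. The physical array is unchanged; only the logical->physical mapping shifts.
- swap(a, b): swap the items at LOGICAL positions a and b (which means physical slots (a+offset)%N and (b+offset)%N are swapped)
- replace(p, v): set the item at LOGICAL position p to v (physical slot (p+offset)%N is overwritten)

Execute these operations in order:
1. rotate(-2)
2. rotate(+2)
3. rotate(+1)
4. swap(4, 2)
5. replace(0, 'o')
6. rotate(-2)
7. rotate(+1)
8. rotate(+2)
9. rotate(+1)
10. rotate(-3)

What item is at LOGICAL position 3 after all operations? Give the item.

After op 1 (rotate(-2)): offset=4, physical=[A,B,C,D,E,F], logical=[E,F,A,B,C,D]
After op 2 (rotate(+2)): offset=0, physical=[A,B,C,D,E,F], logical=[A,B,C,D,E,F]
After op 3 (rotate(+1)): offset=1, physical=[A,B,C,D,E,F], logical=[B,C,D,E,F,A]
After op 4 (swap(4, 2)): offset=1, physical=[A,B,C,F,E,D], logical=[B,C,F,E,D,A]
After op 5 (replace(0, 'o')): offset=1, physical=[A,o,C,F,E,D], logical=[o,C,F,E,D,A]
After op 6 (rotate(-2)): offset=5, physical=[A,o,C,F,E,D], logical=[D,A,o,C,F,E]
After op 7 (rotate(+1)): offset=0, physical=[A,o,C,F,E,D], logical=[A,o,C,F,E,D]
After op 8 (rotate(+2)): offset=2, physical=[A,o,C,F,E,D], logical=[C,F,E,D,A,o]
After op 9 (rotate(+1)): offset=3, physical=[A,o,C,F,E,D], logical=[F,E,D,A,o,C]
After op 10 (rotate(-3)): offset=0, physical=[A,o,C,F,E,D], logical=[A,o,C,F,E,D]

Answer: F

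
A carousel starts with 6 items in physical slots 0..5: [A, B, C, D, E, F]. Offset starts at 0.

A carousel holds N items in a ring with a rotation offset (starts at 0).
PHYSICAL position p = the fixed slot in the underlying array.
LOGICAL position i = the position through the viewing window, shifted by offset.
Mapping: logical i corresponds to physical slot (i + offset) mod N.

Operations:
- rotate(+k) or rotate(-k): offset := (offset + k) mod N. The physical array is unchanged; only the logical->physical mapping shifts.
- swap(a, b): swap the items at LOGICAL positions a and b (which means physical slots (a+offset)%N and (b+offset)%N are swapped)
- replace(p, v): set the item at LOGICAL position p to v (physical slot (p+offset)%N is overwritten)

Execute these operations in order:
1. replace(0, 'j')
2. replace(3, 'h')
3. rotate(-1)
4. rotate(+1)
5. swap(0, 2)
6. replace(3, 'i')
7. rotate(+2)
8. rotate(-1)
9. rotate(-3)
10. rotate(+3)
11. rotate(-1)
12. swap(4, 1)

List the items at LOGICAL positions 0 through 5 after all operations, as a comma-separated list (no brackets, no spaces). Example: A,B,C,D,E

Answer: C,E,j,i,B,F

Derivation:
After op 1 (replace(0, 'j')): offset=0, physical=[j,B,C,D,E,F], logical=[j,B,C,D,E,F]
After op 2 (replace(3, 'h')): offset=0, physical=[j,B,C,h,E,F], logical=[j,B,C,h,E,F]
After op 3 (rotate(-1)): offset=5, physical=[j,B,C,h,E,F], logical=[F,j,B,C,h,E]
After op 4 (rotate(+1)): offset=0, physical=[j,B,C,h,E,F], logical=[j,B,C,h,E,F]
After op 5 (swap(0, 2)): offset=0, physical=[C,B,j,h,E,F], logical=[C,B,j,h,E,F]
After op 6 (replace(3, 'i')): offset=0, physical=[C,B,j,i,E,F], logical=[C,B,j,i,E,F]
After op 7 (rotate(+2)): offset=2, physical=[C,B,j,i,E,F], logical=[j,i,E,F,C,B]
After op 8 (rotate(-1)): offset=1, physical=[C,B,j,i,E,F], logical=[B,j,i,E,F,C]
After op 9 (rotate(-3)): offset=4, physical=[C,B,j,i,E,F], logical=[E,F,C,B,j,i]
After op 10 (rotate(+3)): offset=1, physical=[C,B,j,i,E,F], logical=[B,j,i,E,F,C]
After op 11 (rotate(-1)): offset=0, physical=[C,B,j,i,E,F], logical=[C,B,j,i,E,F]
After op 12 (swap(4, 1)): offset=0, physical=[C,E,j,i,B,F], logical=[C,E,j,i,B,F]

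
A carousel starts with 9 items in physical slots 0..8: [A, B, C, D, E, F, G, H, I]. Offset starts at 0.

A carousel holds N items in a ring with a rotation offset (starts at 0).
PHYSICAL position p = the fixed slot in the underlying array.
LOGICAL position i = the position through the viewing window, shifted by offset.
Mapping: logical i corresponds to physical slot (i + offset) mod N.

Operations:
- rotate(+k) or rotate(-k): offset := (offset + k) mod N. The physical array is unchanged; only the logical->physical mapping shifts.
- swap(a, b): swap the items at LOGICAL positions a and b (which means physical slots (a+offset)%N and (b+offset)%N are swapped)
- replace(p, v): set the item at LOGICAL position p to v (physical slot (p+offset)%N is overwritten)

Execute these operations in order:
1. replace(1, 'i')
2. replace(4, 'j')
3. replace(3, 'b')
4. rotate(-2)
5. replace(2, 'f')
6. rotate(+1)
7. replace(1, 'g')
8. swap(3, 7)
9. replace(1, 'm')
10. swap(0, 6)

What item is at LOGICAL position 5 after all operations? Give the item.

After op 1 (replace(1, 'i')): offset=0, physical=[A,i,C,D,E,F,G,H,I], logical=[A,i,C,D,E,F,G,H,I]
After op 2 (replace(4, 'j')): offset=0, physical=[A,i,C,D,j,F,G,H,I], logical=[A,i,C,D,j,F,G,H,I]
After op 3 (replace(3, 'b')): offset=0, physical=[A,i,C,b,j,F,G,H,I], logical=[A,i,C,b,j,F,G,H,I]
After op 4 (rotate(-2)): offset=7, physical=[A,i,C,b,j,F,G,H,I], logical=[H,I,A,i,C,b,j,F,G]
After op 5 (replace(2, 'f')): offset=7, physical=[f,i,C,b,j,F,G,H,I], logical=[H,I,f,i,C,b,j,F,G]
After op 6 (rotate(+1)): offset=8, physical=[f,i,C,b,j,F,G,H,I], logical=[I,f,i,C,b,j,F,G,H]
After op 7 (replace(1, 'g')): offset=8, physical=[g,i,C,b,j,F,G,H,I], logical=[I,g,i,C,b,j,F,G,H]
After op 8 (swap(3, 7)): offset=8, physical=[g,i,G,b,j,F,C,H,I], logical=[I,g,i,G,b,j,F,C,H]
After op 9 (replace(1, 'm')): offset=8, physical=[m,i,G,b,j,F,C,H,I], logical=[I,m,i,G,b,j,F,C,H]
After op 10 (swap(0, 6)): offset=8, physical=[m,i,G,b,j,I,C,H,F], logical=[F,m,i,G,b,j,I,C,H]

Answer: j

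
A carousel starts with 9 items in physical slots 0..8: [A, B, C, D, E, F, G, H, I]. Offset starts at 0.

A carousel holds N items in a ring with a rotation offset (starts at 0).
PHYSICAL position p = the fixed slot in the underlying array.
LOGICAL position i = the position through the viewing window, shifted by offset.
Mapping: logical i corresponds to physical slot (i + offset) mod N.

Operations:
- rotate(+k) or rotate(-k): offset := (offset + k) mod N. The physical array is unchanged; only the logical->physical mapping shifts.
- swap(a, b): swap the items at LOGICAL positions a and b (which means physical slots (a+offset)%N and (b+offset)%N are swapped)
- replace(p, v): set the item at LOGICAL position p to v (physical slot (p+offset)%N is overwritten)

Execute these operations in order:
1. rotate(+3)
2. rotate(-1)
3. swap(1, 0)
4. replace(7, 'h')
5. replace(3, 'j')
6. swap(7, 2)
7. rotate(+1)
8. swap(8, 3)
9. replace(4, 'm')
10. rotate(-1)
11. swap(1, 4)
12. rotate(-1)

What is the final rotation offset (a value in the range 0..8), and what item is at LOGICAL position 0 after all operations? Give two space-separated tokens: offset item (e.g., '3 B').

After op 1 (rotate(+3)): offset=3, physical=[A,B,C,D,E,F,G,H,I], logical=[D,E,F,G,H,I,A,B,C]
After op 2 (rotate(-1)): offset=2, physical=[A,B,C,D,E,F,G,H,I], logical=[C,D,E,F,G,H,I,A,B]
After op 3 (swap(1, 0)): offset=2, physical=[A,B,D,C,E,F,G,H,I], logical=[D,C,E,F,G,H,I,A,B]
After op 4 (replace(7, 'h')): offset=2, physical=[h,B,D,C,E,F,G,H,I], logical=[D,C,E,F,G,H,I,h,B]
After op 5 (replace(3, 'j')): offset=2, physical=[h,B,D,C,E,j,G,H,I], logical=[D,C,E,j,G,H,I,h,B]
After op 6 (swap(7, 2)): offset=2, physical=[E,B,D,C,h,j,G,H,I], logical=[D,C,h,j,G,H,I,E,B]
After op 7 (rotate(+1)): offset=3, physical=[E,B,D,C,h,j,G,H,I], logical=[C,h,j,G,H,I,E,B,D]
After op 8 (swap(8, 3)): offset=3, physical=[E,B,G,C,h,j,D,H,I], logical=[C,h,j,D,H,I,E,B,G]
After op 9 (replace(4, 'm')): offset=3, physical=[E,B,G,C,h,j,D,m,I], logical=[C,h,j,D,m,I,E,B,G]
After op 10 (rotate(-1)): offset=2, physical=[E,B,G,C,h,j,D,m,I], logical=[G,C,h,j,D,m,I,E,B]
After op 11 (swap(1, 4)): offset=2, physical=[E,B,G,D,h,j,C,m,I], logical=[G,D,h,j,C,m,I,E,B]
After op 12 (rotate(-1)): offset=1, physical=[E,B,G,D,h,j,C,m,I], logical=[B,G,D,h,j,C,m,I,E]

Answer: 1 B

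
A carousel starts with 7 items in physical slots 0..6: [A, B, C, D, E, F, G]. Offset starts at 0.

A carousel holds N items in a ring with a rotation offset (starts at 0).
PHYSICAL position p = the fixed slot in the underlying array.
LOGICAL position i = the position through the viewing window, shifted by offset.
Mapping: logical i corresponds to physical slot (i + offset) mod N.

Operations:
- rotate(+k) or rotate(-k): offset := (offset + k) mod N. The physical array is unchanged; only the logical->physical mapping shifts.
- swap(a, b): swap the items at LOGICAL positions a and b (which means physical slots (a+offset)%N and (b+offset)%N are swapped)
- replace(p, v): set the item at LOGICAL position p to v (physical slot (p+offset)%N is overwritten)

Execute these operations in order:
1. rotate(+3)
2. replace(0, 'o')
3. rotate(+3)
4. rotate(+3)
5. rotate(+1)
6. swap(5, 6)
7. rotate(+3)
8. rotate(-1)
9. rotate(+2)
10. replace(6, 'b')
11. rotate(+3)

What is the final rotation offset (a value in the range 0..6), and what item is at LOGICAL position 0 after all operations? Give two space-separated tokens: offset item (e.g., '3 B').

After op 1 (rotate(+3)): offset=3, physical=[A,B,C,D,E,F,G], logical=[D,E,F,G,A,B,C]
After op 2 (replace(0, 'o')): offset=3, physical=[A,B,C,o,E,F,G], logical=[o,E,F,G,A,B,C]
After op 3 (rotate(+3)): offset=6, physical=[A,B,C,o,E,F,G], logical=[G,A,B,C,o,E,F]
After op 4 (rotate(+3)): offset=2, physical=[A,B,C,o,E,F,G], logical=[C,o,E,F,G,A,B]
After op 5 (rotate(+1)): offset=3, physical=[A,B,C,o,E,F,G], logical=[o,E,F,G,A,B,C]
After op 6 (swap(5, 6)): offset=3, physical=[A,C,B,o,E,F,G], logical=[o,E,F,G,A,C,B]
After op 7 (rotate(+3)): offset=6, physical=[A,C,B,o,E,F,G], logical=[G,A,C,B,o,E,F]
After op 8 (rotate(-1)): offset=5, physical=[A,C,B,o,E,F,G], logical=[F,G,A,C,B,o,E]
After op 9 (rotate(+2)): offset=0, physical=[A,C,B,o,E,F,G], logical=[A,C,B,o,E,F,G]
After op 10 (replace(6, 'b')): offset=0, physical=[A,C,B,o,E,F,b], logical=[A,C,B,o,E,F,b]
After op 11 (rotate(+3)): offset=3, physical=[A,C,B,o,E,F,b], logical=[o,E,F,b,A,C,B]

Answer: 3 o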